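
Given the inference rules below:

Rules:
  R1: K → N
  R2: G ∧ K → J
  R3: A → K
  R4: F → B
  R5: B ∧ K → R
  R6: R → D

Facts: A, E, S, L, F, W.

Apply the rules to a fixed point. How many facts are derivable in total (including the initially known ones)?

11

Round 1 — R3, R4, derive K, B.
Round 2 — R1, R5, derive N, R.
Round 3 — R6, derive D.
Closure: {A, B, D, E, F, K, L, N, R, S, W} — 11 facts.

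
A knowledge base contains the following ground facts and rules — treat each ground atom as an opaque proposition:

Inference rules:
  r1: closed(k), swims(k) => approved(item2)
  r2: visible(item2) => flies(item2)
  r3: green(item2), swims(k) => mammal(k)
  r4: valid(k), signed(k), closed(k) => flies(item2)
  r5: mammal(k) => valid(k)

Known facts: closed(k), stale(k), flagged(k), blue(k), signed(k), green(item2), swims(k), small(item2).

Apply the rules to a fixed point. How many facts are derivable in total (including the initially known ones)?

Round 1 fires r1, r3, giving approved(item2), mammal(k).
Round 2 fires r5, giving valid(k).
Round 3 fires r4, giving flies(item2).
Closure: {approved(item2), blue(k), closed(k), flagged(k), flies(item2), green(item2), mammal(k), signed(k), small(item2), stale(k), swims(k), valid(k)} — 12 facts.

12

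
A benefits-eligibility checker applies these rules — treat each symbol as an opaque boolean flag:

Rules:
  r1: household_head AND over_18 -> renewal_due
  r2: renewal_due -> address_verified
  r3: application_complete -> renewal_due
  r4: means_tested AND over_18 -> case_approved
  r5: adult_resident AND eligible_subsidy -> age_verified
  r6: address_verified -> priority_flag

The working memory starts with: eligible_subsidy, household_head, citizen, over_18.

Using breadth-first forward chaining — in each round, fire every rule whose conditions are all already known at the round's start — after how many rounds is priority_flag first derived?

3

Round 1: r1 [household_head AND over_18 -> renewal_due]. Adds renewal_due.
Round 2: r2 [renewal_due -> address_verified]. Adds address_verified.
Round 3: r6 [address_verified -> priority_flag]. Adds priority_flag.
priority_flag first appears in round 3.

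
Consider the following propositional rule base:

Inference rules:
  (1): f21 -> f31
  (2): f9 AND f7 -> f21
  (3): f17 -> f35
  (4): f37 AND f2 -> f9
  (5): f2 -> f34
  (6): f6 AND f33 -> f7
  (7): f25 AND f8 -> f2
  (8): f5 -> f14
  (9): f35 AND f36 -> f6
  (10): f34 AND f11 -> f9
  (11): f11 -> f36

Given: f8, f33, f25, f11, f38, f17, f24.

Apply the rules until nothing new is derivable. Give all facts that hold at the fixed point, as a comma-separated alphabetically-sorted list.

Round 1: (3) [f17 -> f35]; (7) [f25 AND f8 -> f2]; (11) [f11 -> f36]. New: f35, f2, f36.
Round 2: (5) [f2 -> f34]; (9) [f35 AND f36 -> f6]. New: f34, f6.
Round 3: (6) [f6 AND f33 -> f7]; (10) [f34 AND f11 -> f9]. New: f7, f9.
Round 4: (2) [f9 AND f7 -> f21]. New: f21.
Round 5: (1) [f21 -> f31]. New: f31.

f11, f17, f2, f21, f24, f25, f31, f33, f34, f35, f36, f38, f6, f7, f8, f9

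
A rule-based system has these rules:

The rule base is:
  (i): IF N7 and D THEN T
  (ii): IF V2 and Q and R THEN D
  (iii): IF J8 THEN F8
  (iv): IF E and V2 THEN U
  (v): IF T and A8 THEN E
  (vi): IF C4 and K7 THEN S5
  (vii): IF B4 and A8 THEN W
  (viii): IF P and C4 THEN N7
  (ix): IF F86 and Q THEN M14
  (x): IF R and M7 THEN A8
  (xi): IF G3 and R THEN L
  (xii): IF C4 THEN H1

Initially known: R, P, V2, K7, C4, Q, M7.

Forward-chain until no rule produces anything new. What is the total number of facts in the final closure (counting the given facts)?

15

Round 1 — (ii), (vi), (viii), (x), (xii), derive D, S5, N7, A8, H1.
Round 2 — (i), derive T.
Round 3 — (v), derive E.
Round 4 — (iv), derive U.
Closure: {A8, C4, D, E, H1, K7, M7, N7, P, Q, R, S5, T, U, V2} — 15 facts.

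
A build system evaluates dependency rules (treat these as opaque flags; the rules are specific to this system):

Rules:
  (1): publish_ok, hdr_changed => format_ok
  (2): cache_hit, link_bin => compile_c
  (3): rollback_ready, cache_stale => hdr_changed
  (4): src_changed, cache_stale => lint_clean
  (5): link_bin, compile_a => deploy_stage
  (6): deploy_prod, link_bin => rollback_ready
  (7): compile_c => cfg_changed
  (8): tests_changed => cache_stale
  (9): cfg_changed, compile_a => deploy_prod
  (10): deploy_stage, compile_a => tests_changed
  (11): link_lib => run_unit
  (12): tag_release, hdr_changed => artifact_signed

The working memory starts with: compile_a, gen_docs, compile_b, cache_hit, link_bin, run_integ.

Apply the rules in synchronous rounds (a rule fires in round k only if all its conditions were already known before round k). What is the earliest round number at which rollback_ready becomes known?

Round 1: (2) [cache_hit, link_bin => compile_c]; (5) [link_bin, compile_a => deploy_stage]. Adds compile_c, deploy_stage.
Round 2: (7) [compile_c => cfg_changed]; (10) [deploy_stage, compile_a => tests_changed]. Adds cfg_changed, tests_changed.
Round 3: (8) [tests_changed => cache_stale]; (9) [cfg_changed, compile_a => deploy_prod]. Adds cache_stale, deploy_prod.
Round 4: (6) [deploy_prod, link_bin => rollback_ready]. Adds rollback_ready.
rollback_ready first appears in round 4.

4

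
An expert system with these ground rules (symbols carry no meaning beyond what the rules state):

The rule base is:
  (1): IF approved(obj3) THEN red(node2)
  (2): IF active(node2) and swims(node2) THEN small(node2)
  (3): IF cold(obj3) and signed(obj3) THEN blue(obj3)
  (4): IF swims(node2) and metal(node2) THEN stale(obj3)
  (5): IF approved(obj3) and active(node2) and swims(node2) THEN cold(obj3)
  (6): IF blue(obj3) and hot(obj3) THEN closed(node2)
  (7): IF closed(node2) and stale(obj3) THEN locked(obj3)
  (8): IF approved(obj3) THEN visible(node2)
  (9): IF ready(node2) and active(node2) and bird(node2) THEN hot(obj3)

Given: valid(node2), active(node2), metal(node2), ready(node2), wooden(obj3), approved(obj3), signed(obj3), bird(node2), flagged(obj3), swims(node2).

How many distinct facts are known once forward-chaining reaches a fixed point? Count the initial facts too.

Round 1: (1) [IF approved(obj3) THEN red(node2)]; (2) [IF active(node2) and swims(node2) THEN small(node2)]; (4) [IF swims(node2) and metal(node2) THEN stale(obj3)]; (5) [IF approved(obj3) and active(node2) and swims(node2) THEN cold(obj3)]; (8) [IF approved(obj3) THEN visible(node2)]; (9) [IF ready(node2) and active(node2) and bird(node2) THEN hot(obj3)]. Adds red(node2), small(node2), stale(obj3), cold(obj3), visible(node2), hot(obj3).
Round 2: (3) [IF cold(obj3) and signed(obj3) THEN blue(obj3)]. Adds blue(obj3).
Round 3: (6) [IF blue(obj3) and hot(obj3) THEN closed(node2)]. Adds closed(node2).
Round 4: (7) [IF closed(node2) and stale(obj3) THEN locked(obj3)]. Adds locked(obj3).
Closure: {active(node2), approved(obj3), bird(node2), blue(obj3), closed(node2), cold(obj3), flagged(obj3), hot(obj3), locked(obj3), metal(node2), ready(node2), red(node2), signed(obj3), small(node2), stale(obj3), swims(node2), valid(node2), visible(node2), wooden(obj3)} — 19 facts.

19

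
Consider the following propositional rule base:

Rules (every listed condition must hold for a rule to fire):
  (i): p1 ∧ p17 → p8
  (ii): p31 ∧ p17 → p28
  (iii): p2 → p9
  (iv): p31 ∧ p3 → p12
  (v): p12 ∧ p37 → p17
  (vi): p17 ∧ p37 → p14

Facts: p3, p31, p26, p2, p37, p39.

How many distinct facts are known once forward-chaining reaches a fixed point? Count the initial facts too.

Round 1 — (iii), (iv), derive p9, p12.
Round 2 — (v), derive p17.
Round 3 — (ii), (vi), derive p28, p14.
Closure: {p12, p14, p17, p2, p26, p28, p3, p31, p37, p39, p9} — 11 facts.

11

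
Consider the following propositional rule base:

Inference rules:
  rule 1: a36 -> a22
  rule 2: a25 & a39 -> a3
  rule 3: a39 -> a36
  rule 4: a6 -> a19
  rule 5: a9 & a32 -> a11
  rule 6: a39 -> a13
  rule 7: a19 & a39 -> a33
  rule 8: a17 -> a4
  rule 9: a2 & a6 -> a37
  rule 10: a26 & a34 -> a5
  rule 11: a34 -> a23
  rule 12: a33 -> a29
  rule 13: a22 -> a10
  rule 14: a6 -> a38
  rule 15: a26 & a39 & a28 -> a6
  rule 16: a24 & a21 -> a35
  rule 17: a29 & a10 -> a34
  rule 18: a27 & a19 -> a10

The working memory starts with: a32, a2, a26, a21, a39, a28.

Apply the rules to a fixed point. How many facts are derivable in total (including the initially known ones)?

19

[1] rule 3 [a39 -> a36]; rule 6 [a39 -> a13]; rule 15 [a26 & a39 & a28 -> a6]. ⇒ new: a36, a13, a6.
[2] rule 1 [a36 -> a22]; rule 4 [a6 -> a19]; rule 9 [a2 & a6 -> a37]; rule 14 [a6 -> a38]. ⇒ new: a22, a19, a37, a38.
[3] rule 7 [a19 & a39 -> a33]; rule 13 [a22 -> a10]. ⇒ new: a33, a10.
[4] rule 12 [a33 -> a29]. ⇒ new: a29.
[5] rule 17 [a29 & a10 -> a34]. ⇒ new: a34.
[6] rule 10 [a26 & a34 -> a5]; rule 11 [a34 -> a23]. ⇒ new: a5, a23.
Closure: {a10, a13, a19, a2, a21, a22, a23, a26, a28, a29, a32, a33, a34, a36, a37, a38, a39, a5, a6} — 19 facts.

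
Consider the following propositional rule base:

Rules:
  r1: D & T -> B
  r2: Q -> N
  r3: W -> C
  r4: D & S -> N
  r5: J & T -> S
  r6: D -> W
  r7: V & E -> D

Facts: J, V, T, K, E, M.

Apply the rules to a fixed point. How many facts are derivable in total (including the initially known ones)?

12

[1] r5 [J & T -> S]; r7 [V & E -> D]. ⇒ new: S, D.
[2] r1 [D & T -> B]; r4 [D & S -> N]; r6 [D -> W]. ⇒ new: B, N, W.
[3] r3 [W -> C]. ⇒ new: C.
Closure: {B, C, D, E, J, K, M, N, S, T, V, W} — 12 facts.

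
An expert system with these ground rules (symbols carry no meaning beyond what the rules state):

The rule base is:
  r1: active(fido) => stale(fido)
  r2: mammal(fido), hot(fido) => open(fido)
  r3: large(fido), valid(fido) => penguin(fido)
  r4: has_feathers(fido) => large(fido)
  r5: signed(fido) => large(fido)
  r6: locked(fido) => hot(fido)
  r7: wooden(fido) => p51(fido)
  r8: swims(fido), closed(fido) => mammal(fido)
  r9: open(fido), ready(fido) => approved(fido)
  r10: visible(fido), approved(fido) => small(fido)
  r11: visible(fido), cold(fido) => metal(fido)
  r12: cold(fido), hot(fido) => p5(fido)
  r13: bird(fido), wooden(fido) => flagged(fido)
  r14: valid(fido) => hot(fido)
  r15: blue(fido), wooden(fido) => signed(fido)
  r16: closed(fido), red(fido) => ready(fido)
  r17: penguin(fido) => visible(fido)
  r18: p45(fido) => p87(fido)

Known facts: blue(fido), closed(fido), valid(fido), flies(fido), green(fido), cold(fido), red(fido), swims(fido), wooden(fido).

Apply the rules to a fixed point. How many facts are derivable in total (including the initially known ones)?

22

Round 1: r7 [wooden(fido) => p51(fido)]; r8 [swims(fido), closed(fido) => mammal(fido)]; r14 [valid(fido) => hot(fido)]; r15 [blue(fido), wooden(fido) => signed(fido)]; r16 [closed(fido), red(fido) => ready(fido)]. New: p51(fido), mammal(fido), hot(fido), signed(fido), ready(fido).
Round 2: r2 [mammal(fido), hot(fido) => open(fido)]; r5 [signed(fido) => large(fido)]; r12 [cold(fido), hot(fido) => p5(fido)]. New: open(fido), large(fido), p5(fido).
Round 3: r3 [large(fido), valid(fido) => penguin(fido)]; r9 [open(fido), ready(fido) => approved(fido)]. New: penguin(fido), approved(fido).
Round 4: r17 [penguin(fido) => visible(fido)]. New: visible(fido).
Round 5: r10 [visible(fido), approved(fido) => small(fido)]; r11 [visible(fido), cold(fido) => metal(fido)]. New: small(fido), metal(fido).
Closure: {approved(fido), blue(fido), closed(fido), cold(fido), flies(fido), green(fido), hot(fido), large(fido), mammal(fido), metal(fido), open(fido), p5(fido), p51(fido), penguin(fido), ready(fido), red(fido), signed(fido), small(fido), swims(fido), valid(fido), visible(fido), wooden(fido)} — 22 facts.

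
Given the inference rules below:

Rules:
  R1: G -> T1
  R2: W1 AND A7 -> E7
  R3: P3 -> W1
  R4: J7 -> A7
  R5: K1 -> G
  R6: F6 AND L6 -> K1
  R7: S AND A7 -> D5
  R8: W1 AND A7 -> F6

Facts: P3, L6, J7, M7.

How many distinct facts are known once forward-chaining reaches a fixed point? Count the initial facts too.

11

Round 1: R3 [P3 -> W1]; R4 [J7 -> A7]. Adds W1, A7.
Round 2: R2 [W1 AND A7 -> E7]; R8 [W1 AND A7 -> F6]. Adds E7, F6.
Round 3: R6 [F6 AND L6 -> K1]. Adds K1.
Round 4: R5 [K1 -> G]. Adds G.
Round 5: R1 [G -> T1]. Adds T1.
Closure: {A7, E7, F6, G, J7, K1, L6, M7, P3, T1, W1} — 11 facts.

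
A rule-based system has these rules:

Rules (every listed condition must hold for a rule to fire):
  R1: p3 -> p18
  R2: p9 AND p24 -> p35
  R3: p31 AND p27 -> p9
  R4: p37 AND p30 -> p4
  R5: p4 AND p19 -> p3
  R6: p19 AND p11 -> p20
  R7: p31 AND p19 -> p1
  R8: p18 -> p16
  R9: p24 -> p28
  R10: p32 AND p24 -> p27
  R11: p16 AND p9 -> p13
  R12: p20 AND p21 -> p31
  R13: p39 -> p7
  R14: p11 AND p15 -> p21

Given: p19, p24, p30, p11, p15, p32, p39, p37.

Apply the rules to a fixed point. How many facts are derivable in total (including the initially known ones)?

22

Round 1 — R4, R6, R9, R10, R13, R14, derive p4, p20, p28, p27, p7, p21.
Round 2 — R5, R12, derive p3, p31.
Round 3 — R1, R3, R7, derive p18, p9, p1.
Round 4 — R2, R8, derive p35, p16.
Round 5 — R11, derive p13.
Closure: {p1, p11, p13, p15, p16, p18, p19, p20, p21, p24, p27, p28, p3, p30, p31, p32, p35, p37, p39, p4, p7, p9} — 22 facts.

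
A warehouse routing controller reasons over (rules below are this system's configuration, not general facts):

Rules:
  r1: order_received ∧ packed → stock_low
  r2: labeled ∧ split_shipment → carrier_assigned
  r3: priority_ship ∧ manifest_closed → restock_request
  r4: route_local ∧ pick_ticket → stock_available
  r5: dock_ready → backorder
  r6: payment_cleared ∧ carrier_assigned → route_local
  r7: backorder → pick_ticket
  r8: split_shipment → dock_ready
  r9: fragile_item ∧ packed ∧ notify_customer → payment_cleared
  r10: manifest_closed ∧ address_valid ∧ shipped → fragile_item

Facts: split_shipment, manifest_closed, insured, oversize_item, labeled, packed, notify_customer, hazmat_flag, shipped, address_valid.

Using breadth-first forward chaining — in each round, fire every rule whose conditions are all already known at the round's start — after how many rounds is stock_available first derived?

[1] r2 [labeled ∧ split_shipment → carrier_assigned]; r8 [split_shipment → dock_ready]; r10 [manifest_closed ∧ address_valid ∧ shipped → fragile_item]. ⇒ new: carrier_assigned, dock_ready, fragile_item.
[2] r5 [dock_ready → backorder]; r9 [fragile_item ∧ packed ∧ notify_customer → payment_cleared]. ⇒ new: backorder, payment_cleared.
[3] r6 [payment_cleared ∧ carrier_assigned → route_local]; r7 [backorder → pick_ticket]. ⇒ new: route_local, pick_ticket.
[4] r4 [route_local ∧ pick_ticket → stock_available]. ⇒ new: stock_available.
stock_available first appears in round 4.

4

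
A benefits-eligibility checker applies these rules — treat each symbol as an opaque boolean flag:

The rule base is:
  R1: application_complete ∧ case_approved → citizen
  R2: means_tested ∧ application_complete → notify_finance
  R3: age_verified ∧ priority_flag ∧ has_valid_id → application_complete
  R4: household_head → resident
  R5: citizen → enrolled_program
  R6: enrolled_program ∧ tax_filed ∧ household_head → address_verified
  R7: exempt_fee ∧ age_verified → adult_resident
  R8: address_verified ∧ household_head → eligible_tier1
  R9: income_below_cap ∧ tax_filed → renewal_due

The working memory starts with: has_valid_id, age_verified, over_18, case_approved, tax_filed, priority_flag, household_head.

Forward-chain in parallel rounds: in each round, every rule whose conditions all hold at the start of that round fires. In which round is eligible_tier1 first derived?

[1] R3 [age_verified ∧ priority_flag ∧ has_valid_id → application_complete]; R4 [household_head → resident]. ⇒ new: application_complete, resident.
[2] R1 [application_complete ∧ case_approved → citizen]. ⇒ new: citizen.
[3] R5 [citizen → enrolled_program]. ⇒ new: enrolled_program.
[4] R6 [enrolled_program ∧ tax_filed ∧ household_head → address_verified]. ⇒ new: address_verified.
[5] R8 [address_verified ∧ household_head → eligible_tier1]. ⇒ new: eligible_tier1.
eligible_tier1 first appears in round 5.

5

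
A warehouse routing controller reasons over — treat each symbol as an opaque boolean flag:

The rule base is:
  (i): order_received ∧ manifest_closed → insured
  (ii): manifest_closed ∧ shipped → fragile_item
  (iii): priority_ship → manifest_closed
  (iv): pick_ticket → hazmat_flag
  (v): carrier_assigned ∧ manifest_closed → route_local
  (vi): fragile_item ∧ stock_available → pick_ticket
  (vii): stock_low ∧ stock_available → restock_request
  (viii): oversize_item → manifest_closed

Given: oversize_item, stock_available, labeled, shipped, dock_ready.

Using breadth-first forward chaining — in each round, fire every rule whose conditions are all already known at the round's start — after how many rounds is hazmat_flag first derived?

4

Round 1 — (viii), derive manifest_closed.
Round 2 — (ii), derive fragile_item.
Round 3 — (vi), derive pick_ticket.
Round 4 — (iv), derive hazmat_flag.
hazmat_flag first appears in round 4.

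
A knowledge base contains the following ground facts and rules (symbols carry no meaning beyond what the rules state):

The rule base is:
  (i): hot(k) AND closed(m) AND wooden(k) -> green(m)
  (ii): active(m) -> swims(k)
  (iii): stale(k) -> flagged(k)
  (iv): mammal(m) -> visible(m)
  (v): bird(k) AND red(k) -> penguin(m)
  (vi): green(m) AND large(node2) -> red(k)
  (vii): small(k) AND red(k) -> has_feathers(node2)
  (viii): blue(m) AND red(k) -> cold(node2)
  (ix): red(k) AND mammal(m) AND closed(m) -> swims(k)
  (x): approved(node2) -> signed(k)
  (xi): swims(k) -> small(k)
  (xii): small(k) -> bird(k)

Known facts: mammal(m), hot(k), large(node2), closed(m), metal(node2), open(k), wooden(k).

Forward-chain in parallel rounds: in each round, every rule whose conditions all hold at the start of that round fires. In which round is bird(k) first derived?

5

Round 1: (i) [hot(k) AND closed(m) AND wooden(k) -> green(m)]; (iv) [mammal(m) -> visible(m)]. Adds green(m), visible(m).
Round 2: (vi) [green(m) AND large(node2) -> red(k)]. Adds red(k).
Round 3: (ix) [red(k) AND mammal(m) AND closed(m) -> swims(k)]. Adds swims(k).
Round 4: (xi) [swims(k) -> small(k)]. Adds small(k).
Round 5: (vii) [small(k) AND red(k) -> has_feathers(node2)]; (xii) [small(k) -> bird(k)]. Adds has_feathers(node2), bird(k).
bird(k) first appears in round 5.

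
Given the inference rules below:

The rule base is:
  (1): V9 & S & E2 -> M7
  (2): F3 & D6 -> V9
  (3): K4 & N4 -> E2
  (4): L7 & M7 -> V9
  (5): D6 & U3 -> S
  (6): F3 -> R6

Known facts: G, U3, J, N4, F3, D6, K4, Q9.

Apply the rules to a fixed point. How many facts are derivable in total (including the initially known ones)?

13

Round 1 fires (2), (3), (5), (6), giving V9, E2, S, R6.
Round 2 fires (1), giving M7.
Closure: {D6, E2, F3, G, J, K4, M7, N4, Q9, R6, S, U3, V9} — 13 facts.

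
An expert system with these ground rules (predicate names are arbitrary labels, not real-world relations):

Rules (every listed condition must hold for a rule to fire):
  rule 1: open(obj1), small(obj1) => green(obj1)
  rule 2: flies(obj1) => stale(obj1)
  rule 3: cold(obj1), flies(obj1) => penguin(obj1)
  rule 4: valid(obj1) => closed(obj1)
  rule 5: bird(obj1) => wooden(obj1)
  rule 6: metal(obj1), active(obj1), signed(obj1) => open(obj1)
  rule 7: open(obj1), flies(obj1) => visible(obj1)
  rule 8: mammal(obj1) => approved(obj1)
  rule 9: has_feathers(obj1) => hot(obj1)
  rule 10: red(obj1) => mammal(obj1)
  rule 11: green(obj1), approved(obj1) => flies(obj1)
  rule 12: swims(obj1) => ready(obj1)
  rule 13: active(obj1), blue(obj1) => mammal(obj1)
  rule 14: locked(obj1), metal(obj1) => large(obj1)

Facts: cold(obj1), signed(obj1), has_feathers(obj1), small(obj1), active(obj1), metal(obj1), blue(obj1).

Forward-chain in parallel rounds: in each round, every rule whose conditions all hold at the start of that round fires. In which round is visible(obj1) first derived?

Round 1: rule 6 [metal(obj1), active(obj1), signed(obj1) => open(obj1)]; rule 9 [has_feathers(obj1) => hot(obj1)]; rule 13 [active(obj1), blue(obj1) => mammal(obj1)]. New: open(obj1), hot(obj1), mammal(obj1).
Round 2: rule 1 [open(obj1), small(obj1) => green(obj1)]; rule 8 [mammal(obj1) => approved(obj1)]. New: green(obj1), approved(obj1).
Round 3: rule 11 [green(obj1), approved(obj1) => flies(obj1)]. New: flies(obj1).
Round 4: rule 2 [flies(obj1) => stale(obj1)]; rule 3 [cold(obj1), flies(obj1) => penguin(obj1)]; rule 7 [open(obj1), flies(obj1) => visible(obj1)]. New: stale(obj1), penguin(obj1), visible(obj1).
visible(obj1) first appears in round 4.

4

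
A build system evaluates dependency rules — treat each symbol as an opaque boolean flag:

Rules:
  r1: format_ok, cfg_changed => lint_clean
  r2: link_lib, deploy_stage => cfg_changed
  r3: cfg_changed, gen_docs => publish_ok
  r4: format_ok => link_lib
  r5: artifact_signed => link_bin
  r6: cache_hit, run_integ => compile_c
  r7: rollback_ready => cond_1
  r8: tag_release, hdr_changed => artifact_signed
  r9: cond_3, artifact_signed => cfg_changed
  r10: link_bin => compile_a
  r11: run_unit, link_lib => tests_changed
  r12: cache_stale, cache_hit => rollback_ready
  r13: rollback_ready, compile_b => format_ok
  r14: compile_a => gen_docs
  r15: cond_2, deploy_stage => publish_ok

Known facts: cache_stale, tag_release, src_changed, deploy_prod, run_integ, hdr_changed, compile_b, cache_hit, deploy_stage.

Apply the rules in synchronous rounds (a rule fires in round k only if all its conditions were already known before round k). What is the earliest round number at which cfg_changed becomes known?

Round 1 — r6, r8, r12, derive compile_c, artifact_signed, rollback_ready.
Round 2 — r5, r7, r13, derive link_bin, cond_1, format_ok.
Round 3 — r4, r10, derive link_lib, compile_a.
Round 4 — r2, r14, derive cfg_changed, gen_docs.
cfg_changed first appears in round 4.

4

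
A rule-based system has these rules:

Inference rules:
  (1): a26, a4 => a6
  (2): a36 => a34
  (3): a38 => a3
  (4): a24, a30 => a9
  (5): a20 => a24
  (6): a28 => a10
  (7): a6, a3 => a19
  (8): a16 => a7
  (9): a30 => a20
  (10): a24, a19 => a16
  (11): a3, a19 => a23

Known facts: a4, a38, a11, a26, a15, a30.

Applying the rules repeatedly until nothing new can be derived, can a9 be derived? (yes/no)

yes

Round 1 — (1), (3), (9), derive a6, a3, a20.
Round 2 — (5), (7), derive a24, a19.
Round 3 — (4), (10), (11), derive a9, a16, a23.
Round 4 — (8), derive a7.
a9 appears in round 3, so it is derivable.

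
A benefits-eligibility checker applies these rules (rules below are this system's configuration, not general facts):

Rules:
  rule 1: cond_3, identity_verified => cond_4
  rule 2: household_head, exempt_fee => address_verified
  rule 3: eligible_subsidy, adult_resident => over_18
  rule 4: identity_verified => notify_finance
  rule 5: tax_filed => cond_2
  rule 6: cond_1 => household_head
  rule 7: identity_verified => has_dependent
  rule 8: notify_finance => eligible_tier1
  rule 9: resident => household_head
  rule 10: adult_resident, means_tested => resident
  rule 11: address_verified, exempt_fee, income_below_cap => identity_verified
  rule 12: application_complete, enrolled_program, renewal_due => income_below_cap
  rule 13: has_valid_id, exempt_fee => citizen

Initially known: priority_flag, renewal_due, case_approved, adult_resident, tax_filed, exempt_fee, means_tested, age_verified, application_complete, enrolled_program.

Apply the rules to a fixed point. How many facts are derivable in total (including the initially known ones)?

Round 1 — rule 5, rule 10, rule 12, derive cond_2, resident, income_below_cap.
Round 2 — rule 9, derive household_head.
Round 3 — rule 2, derive address_verified.
Round 4 — rule 11, derive identity_verified.
Round 5 — rule 4, rule 7, derive notify_finance, has_dependent.
Round 6 — rule 8, derive eligible_tier1.
Closure: {address_verified, adult_resident, age_verified, application_complete, case_approved, cond_2, eligible_tier1, enrolled_program, exempt_fee, has_dependent, household_head, identity_verified, income_below_cap, means_tested, notify_finance, priority_flag, renewal_due, resident, tax_filed} — 19 facts.

19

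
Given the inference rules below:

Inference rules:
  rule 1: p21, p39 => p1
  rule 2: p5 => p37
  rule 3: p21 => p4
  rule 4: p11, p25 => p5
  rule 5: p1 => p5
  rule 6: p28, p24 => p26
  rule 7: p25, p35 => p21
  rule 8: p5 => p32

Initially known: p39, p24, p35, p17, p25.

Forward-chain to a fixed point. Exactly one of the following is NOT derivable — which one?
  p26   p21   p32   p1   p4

p26

Round 1: rule 7 [p25, p35 => p21]. New: p21.
Round 2: rule 1 [p21, p39 => p1]; rule 3 [p21 => p4]. New: p1, p4.
Round 3: rule 5 [p1 => p5]. New: p5.
Round 4: rule 2 [p5 => p37]; rule 8 [p5 => p32]. New: p37, p32.
Derived: p4 (round 2), p21 (round 1), p1 (round 2), p32 (round 4). p26 never appears in any round.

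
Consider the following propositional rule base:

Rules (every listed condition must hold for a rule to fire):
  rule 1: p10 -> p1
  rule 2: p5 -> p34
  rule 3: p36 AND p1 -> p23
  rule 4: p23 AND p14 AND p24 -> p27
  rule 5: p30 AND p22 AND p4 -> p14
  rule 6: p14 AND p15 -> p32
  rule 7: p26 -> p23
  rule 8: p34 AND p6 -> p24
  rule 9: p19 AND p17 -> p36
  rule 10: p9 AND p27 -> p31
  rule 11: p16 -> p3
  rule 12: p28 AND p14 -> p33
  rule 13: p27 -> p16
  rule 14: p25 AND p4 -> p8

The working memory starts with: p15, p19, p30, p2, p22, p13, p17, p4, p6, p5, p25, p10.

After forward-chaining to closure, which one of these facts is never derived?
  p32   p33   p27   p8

[1] rule 1 [p10 -> p1]; rule 2 [p5 -> p34]; rule 5 [p30 AND p22 AND p4 -> p14]; rule 9 [p19 AND p17 -> p36]; rule 14 [p25 AND p4 -> p8]. ⇒ new: p1, p34, p14, p36, p8.
[2] rule 3 [p36 AND p1 -> p23]; rule 6 [p14 AND p15 -> p32]; rule 8 [p34 AND p6 -> p24]. ⇒ new: p23, p32, p24.
[3] rule 4 [p23 AND p14 AND p24 -> p27]. ⇒ new: p27.
[4] rule 13 [p27 -> p16]. ⇒ new: p16.
[5] rule 11 [p16 -> p3]. ⇒ new: p3.
Derived: p27 (round 3), p32 (round 2), p8 (round 1). p33 never appears in any round.

p33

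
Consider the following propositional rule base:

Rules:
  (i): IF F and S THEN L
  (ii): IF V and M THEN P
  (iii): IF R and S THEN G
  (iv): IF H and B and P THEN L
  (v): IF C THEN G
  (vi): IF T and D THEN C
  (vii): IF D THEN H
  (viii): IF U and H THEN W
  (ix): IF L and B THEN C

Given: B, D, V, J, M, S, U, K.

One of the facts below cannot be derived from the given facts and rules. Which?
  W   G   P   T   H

T

Round 1: (ii) [IF V and M THEN P]; (vii) [IF D THEN H]. Adds P, H.
Round 2: (iv) [IF H and B and P THEN L]; (viii) [IF U and H THEN W]. Adds L, W.
Round 3: (ix) [IF L and B THEN C]. Adds C.
Round 4: (v) [IF C THEN G]. Adds G.
Derived: G (round 4), P (round 1), H (round 1), W (round 2). T never appears in any round.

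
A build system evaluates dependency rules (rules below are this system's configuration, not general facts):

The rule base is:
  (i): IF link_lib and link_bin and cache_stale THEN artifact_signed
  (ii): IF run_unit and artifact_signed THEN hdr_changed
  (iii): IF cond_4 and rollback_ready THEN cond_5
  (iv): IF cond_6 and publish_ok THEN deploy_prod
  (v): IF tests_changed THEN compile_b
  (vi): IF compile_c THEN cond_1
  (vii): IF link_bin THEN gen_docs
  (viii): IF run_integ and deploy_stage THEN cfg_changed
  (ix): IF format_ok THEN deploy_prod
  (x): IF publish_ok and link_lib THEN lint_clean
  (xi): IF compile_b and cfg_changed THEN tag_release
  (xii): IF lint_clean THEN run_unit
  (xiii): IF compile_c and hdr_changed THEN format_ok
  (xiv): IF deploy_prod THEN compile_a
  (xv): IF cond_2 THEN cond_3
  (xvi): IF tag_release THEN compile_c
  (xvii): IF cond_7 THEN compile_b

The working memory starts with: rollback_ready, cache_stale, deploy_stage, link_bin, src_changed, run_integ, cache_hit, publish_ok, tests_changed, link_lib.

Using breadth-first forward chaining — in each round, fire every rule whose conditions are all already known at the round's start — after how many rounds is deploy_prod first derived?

Round 1: (i) [IF link_lib and link_bin and cache_stale THEN artifact_signed]; (v) [IF tests_changed THEN compile_b]; (vii) [IF link_bin THEN gen_docs]; (viii) [IF run_integ and deploy_stage THEN cfg_changed]; (x) [IF publish_ok and link_lib THEN lint_clean]. New: artifact_signed, compile_b, gen_docs, cfg_changed, lint_clean.
Round 2: (xi) [IF compile_b and cfg_changed THEN tag_release]; (xii) [IF lint_clean THEN run_unit]. New: tag_release, run_unit.
Round 3: (ii) [IF run_unit and artifact_signed THEN hdr_changed]; (xvi) [IF tag_release THEN compile_c]. New: hdr_changed, compile_c.
Round 4: (vi) [IF compile_c THEN cond_1]; (xiii) [IF compile_c and hdr_changed THEN format_ok]. New: cond_1, format_ok.
Round 5: (ix) [IF format_ok THEN deploy_prod]. New: deploy_prod.
deploy_prod first appears in round 5.

5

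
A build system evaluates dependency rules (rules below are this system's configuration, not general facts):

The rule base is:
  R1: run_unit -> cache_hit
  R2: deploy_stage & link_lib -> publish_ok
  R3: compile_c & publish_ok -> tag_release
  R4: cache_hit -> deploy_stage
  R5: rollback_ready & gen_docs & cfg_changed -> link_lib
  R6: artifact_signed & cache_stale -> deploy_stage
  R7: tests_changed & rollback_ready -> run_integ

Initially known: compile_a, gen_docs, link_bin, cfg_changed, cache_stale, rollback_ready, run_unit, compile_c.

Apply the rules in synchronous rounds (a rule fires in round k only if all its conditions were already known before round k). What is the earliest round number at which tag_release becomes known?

[1] R1 [run_unit -> cache_hit]; R5 [rollback_ready & gen_docs & cfg_changed -> link_lib]. ⇒ new: cache_hit, link_lib.
[2] R4 [cache_hit -> deploy_stage]. ⇒ new: deploy_stage.
[3] R2 [deploy_stage & link_lib -> publish_ok]. ⇒ new: publish_ok.
[4] R3 [compile_c & publish_ok -> tag_release]. ⇒ new: tag_release.
tag_release first appears in round 4.

4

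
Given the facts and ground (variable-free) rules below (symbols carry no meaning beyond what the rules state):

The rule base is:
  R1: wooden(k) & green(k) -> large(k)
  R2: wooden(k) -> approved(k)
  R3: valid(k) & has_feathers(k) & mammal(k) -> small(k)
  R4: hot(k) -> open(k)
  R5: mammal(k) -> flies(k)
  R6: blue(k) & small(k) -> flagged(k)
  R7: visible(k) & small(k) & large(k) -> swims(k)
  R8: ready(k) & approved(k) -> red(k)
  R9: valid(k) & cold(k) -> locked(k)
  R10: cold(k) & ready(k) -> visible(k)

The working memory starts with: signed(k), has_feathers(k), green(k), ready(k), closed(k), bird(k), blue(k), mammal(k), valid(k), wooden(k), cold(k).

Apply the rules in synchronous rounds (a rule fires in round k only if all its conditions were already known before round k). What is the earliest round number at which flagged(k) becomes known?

Round 1: R1 [wooden(k) & green(k) -> large(k)]; R2 [wooden(k) -> approved(k)]; R3 [valid(k) & has_feathers(k) & mammal(k) -> small(k)]; R5 [mammal(k) -> flies(k)]; R9 [valid(k) & cold(k) -> locked(k)]; R10 [cold(k) & ready(k) -> visible(k)]. New: large(k), approved(k), small(k), flies(k), locked(k), visible(k).
Round 2: R6 [blue(k) & small(k) -> flagged(k)]; R7 [visible(k) & small(k) & large(k) -> swims(k)]; R8 [ready(k) & approved(k) -> red(k)]. New: flagged(k), swims(k), red(k).
flagged(k) first appears in round 2.

2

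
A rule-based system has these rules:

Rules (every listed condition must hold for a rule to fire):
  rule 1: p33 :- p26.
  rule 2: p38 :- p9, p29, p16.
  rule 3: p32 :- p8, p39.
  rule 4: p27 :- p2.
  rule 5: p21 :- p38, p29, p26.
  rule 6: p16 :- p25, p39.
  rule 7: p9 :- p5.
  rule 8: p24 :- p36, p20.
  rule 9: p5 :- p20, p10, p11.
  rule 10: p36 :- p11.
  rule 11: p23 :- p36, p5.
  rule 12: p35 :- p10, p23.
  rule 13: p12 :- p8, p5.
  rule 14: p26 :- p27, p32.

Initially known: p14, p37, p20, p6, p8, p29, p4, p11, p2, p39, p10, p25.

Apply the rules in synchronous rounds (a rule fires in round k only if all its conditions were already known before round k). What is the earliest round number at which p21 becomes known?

4

Round 1: rule 3 [p32 :- p8, p39.]; rule 4 [p27 :- p2.]; rule 6 [p16 :- p25, p39.]; rule 9 [p5 :- p20, p10, p11.]; rule 10 [p36 :- p11.]. New: p32, p27, p16, p5, p36.
Round 2: rule 7 [p9 :- p5.]; rule 8 [p24 :- p36, p20.]; rule 11 [p23 :- p36, p5.]; rule 13 [p12 :- p8, p5.]; rule 14 [p26 :- p27, p32.]. New: p9, p24, p23, p12, p26.
Round 3: rule 1 [p33 :- p26.]; rule 2 [p38 :- p9, p29, p16.]; rule 12 [p35 :- p10, p23.]. New: p33, p38, p35.
Round 4: rule 5 [p21 :- p38, p29, p26.]. New: p21.
p21 first appears in round 4.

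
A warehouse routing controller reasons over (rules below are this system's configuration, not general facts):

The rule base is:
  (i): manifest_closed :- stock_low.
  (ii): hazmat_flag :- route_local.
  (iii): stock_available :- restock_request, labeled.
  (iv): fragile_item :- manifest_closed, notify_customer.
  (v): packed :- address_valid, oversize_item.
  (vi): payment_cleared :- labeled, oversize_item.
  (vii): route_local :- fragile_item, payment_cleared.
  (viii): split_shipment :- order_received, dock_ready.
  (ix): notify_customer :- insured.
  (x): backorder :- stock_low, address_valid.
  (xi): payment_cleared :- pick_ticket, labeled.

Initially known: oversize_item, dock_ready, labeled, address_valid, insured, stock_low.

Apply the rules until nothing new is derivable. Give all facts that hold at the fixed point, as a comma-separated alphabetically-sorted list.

address_valid, backorder, dock_ready, fragile_item, hazmat_flag, insured, labeled, manifest_closed, notify_customer, oversize_item, packed, payment_cleared, route_local, stock_low

Round 1: (i) [manifest_closed :- stock_low.]; (v) [packed :- address_valid, oversize_item.]; (vi) [payment_cleared :- labeled, oversize_item.]; (ix) [notify_customer :- insured.]; (x) [backorder :- stock_low, address_valid.]. New: manifest_closed, packed, payment_cleared, notify_customer, backorder.
Round 2: (iv) [fragile_item :- manifest_closed, notify_customer.]. New: fragile_item.
Round 3: (vii) [route_local :- fragile_item, payment_cleared.]. New: route_local.
Round 4: (ii) [hazmat_flag :- route_local.]. New: hazmat_flag.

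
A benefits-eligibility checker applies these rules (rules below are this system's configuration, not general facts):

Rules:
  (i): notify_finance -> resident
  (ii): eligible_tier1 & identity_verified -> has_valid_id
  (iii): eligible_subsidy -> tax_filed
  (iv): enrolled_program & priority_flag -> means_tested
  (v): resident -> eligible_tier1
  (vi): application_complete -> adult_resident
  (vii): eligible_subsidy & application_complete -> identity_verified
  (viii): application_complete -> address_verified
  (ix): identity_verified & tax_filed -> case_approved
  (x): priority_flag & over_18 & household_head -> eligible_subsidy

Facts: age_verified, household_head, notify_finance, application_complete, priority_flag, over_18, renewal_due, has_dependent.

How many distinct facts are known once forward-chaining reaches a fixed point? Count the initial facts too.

Round 1 fires (i), (vi), (viii), (x), giving resident, adult_resident, address_verified, eligible_subsidy.
Round 2 fires (iii), (v), (vii), giving tax_filed, eligible_tier1, identity_verified.
Round 3 fires (ii), (ix), giving has_valid_id, case_approved.
Closure: {address_verified, adult_resident, age_verified, application_complete, case_approved, eligible_subsidy, eligible_tier1, has_dependent, has_valid_id, household_head, identity_verified, notify_finance, over_18, priority_flag, renewal_due, resident, tax_filed} — 17 facts.

17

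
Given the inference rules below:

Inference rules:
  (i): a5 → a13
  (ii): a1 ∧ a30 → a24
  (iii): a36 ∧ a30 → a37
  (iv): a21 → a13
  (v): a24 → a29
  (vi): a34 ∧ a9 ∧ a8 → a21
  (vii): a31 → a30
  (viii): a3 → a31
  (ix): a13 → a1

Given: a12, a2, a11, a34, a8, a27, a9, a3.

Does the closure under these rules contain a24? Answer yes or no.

yes

[1] (vi) [a34 ∧ a9 ∧ a8 → a21]; (viii) [a3 → a31]. ⇒ new: a21, a31.
[2] (iv) [a21 → a13]; (vii) [a31 → a30]. ⇒ new: a13, a30.
[3] (ix) [a13 → a1]. ⇒ new: a1.
[4] (ii) [a1 ∧ a30 → a24]. ⇒ new: a24.
[5] (v) [a24 → a29]. ⇒ new: a29.
a24 appears in round 4, so it is derivable.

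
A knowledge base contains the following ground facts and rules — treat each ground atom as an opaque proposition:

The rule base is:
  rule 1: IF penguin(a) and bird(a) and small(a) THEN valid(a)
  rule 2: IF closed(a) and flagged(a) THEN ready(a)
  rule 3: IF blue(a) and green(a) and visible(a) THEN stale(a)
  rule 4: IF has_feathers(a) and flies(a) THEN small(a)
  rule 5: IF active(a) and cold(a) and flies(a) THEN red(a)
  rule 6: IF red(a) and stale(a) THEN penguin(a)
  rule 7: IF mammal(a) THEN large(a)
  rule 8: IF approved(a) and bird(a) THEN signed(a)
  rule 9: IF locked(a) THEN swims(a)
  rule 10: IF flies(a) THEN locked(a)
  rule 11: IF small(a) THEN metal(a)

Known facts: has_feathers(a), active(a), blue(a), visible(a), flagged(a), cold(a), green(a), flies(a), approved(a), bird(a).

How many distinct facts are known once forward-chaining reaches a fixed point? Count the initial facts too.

[1] rule 3 [IF blue(a) and green(a) and visible(a) THEN stale(a)]; rule 4 [IF has_feathers(a) and flies(a) THEN small(a)]; rule 5 [IF active(a) and cold(a) and flies(a) THEN red(a)]; rule 8 [IF approved(a) and bird(a) THEN signed(a)]; rule 10 [IF flies(a) THEN locked(a)]. ⇒ new: stale(a), small(a), red(a), signed(a), locked(a).
[2] rule 6 [IF red(a) and stale(a) THEN penguin(a)]; rule 9 [IF locked(a) THEN swims(a)]; rule 11 [IF small(a) THEN metal(a)]. ⇒ new: penguin(a), swims(a), metal(a).
[3] rule 1 [IF penguin(a) and bird(a) and small(a) THEN valid(a)]. ⇒ new: valid(a).
Closure: {active(a), approved(a), bird(a), blue(a), cold(a), flagged(a), flies(a), green(a), has_feathers(a), locked(a), metal(a), penguin(a), red(a), signed(a), small(a), stale(a), swims(a), valid(a), visible(a)} — 19 facts.

19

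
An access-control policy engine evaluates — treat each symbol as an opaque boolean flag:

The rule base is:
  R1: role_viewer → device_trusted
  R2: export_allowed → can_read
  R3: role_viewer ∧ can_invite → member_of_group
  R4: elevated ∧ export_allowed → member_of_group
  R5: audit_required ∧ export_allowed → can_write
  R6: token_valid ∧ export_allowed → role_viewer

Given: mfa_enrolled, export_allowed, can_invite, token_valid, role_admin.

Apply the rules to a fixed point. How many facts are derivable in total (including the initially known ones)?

9

Round 1 fires R2, R6, giving can_read, role_viewer.
Round 2 fires R1, R3, giving device_trusted, member_of_group.
Closure: {can_invite, can_read, device_trusted, export_allowed, member_of_group, mfa_enrolled, role_admin, role_viewer, token_valid} — 9 facts.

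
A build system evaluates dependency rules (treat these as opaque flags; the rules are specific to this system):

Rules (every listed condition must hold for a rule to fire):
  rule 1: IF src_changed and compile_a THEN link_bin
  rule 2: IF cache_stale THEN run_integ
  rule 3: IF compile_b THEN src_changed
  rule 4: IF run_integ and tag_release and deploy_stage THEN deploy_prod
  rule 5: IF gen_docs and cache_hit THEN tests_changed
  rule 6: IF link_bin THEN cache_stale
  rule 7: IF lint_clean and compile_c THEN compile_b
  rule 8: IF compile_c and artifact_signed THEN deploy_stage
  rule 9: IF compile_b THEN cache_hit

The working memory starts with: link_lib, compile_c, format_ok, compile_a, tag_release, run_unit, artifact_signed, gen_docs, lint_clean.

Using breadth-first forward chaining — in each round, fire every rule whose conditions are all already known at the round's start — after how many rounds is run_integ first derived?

Round 1 fires rule 7, rule 8, giving compile_b, deploy_stage.
Round 2 fires rule 3, rule 9, giving src_changed, cache_hit.
Round 3 fires rule 1, rule 5, giving link_bin, tests_changed.
Round 4 fires rule 6, giving cache_stale.
Round 5 fires rule 2, giving run_integ.
run_integ first appears in round 5.

5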